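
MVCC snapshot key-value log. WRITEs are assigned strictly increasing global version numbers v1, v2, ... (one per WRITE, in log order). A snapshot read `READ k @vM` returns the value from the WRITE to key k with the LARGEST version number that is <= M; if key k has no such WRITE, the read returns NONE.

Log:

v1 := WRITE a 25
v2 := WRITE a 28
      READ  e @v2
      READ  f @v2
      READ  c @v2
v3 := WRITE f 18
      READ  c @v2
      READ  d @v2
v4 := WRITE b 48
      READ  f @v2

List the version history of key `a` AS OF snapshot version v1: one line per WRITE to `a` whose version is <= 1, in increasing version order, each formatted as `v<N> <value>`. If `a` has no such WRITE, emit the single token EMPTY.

Answer: v1 25

Derivation:
Scan writes for key=a with version <= 1:
  v1 WRITE a 25 -> keep
  v2 WRITE a 28 -> drop (> snap)
  v3 WRITE f 18 -> skip
  v4 WRITE b 48 -> skip
Collected: [(1, 25)]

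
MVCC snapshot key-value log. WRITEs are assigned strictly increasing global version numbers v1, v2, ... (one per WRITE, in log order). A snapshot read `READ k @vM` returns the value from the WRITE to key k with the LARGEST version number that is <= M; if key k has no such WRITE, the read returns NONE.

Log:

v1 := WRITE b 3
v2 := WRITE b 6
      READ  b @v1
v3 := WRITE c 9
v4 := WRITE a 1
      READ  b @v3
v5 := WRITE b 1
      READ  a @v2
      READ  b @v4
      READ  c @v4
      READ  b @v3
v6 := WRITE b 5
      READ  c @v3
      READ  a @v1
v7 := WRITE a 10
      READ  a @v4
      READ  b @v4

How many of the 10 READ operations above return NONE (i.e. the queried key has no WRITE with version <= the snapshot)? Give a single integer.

Answer: 2

Derivation:
v1: WRITE b=3  (b history now [(1, 3)])
v2: WRITE b=6  (b history now [(1, 3), (2, 6)])
READ b @v1: history=[(1, 3), (2, 6)] -> pick v1 -> 3
v3: WRITE c=9  (c history now [(3, 9)])
v4: WRITE a=1  (a history now [(4, 1)])
READ b @v3: history=[(1, 3), (2, 6)] -> pick v2 -> 6
v5: WRITE b=1  (b history now [(1, 3), (2, 6), (5, 1)])
READ a @v2: history=[(4, 1)] -> no version <= 2 -> NONE
READ b @v4: history=[(1, 3), (2, 6), (5, 1)] -> pick v2 -> 6
READ c @v4: history=[(3, 9)] -> pick v3 -> 9
READ b @v3: history=[(1, 3), (2, 6), (5, 1)] -> pick v2 -> 6
v6: WRITE b=5  (b history now [(1, 3), (2, 6), (5, 1), (6, 5)])
READ c @v3: history=[(3, 9)] -> pick v3 -> 9
READ a @v1: history=[(4, 1)] -> no version <= 1 -> NONE
v7: WRITE a=10  (a history now [(4, 1), (7, 10)])
READ a @v4: history=[(4, 1), (7, 10)] -> pick v4 -> 1
READ b @v4: history=[(1, 3), (2, 6), (5, 1), (6, 5)] -> pick v2 -> 6
Read results in order: ['3', '6', 'NONE', '6', '9', '6', '9', 'NONE', '1', '6']
NONE count = 2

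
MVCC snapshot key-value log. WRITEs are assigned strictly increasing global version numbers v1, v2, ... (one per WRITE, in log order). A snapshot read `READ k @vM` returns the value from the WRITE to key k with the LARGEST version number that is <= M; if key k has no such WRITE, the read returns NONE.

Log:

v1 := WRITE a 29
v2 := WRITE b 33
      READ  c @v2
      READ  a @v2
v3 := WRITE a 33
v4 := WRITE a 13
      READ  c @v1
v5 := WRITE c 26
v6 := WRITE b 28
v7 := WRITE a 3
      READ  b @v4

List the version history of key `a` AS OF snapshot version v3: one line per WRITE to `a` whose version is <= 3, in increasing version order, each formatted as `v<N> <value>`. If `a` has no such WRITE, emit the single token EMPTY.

Scan writes for key=a with version <= 3:
  v1 WRITE a 29 -> keep
  v2 WRITE b 33 -> skip
  v3 WRITE a 33 -> keep
  v4 WRITE a 13 -> drop (> snap)
  v5 WRITE c 26 -> skip
  v6 WRITE b 28 -> skip
  v7 WRITE a 3 -> drop (> snap)
Collected: [(1, 29), (3, 33)]

Answer: v1 29
v3 33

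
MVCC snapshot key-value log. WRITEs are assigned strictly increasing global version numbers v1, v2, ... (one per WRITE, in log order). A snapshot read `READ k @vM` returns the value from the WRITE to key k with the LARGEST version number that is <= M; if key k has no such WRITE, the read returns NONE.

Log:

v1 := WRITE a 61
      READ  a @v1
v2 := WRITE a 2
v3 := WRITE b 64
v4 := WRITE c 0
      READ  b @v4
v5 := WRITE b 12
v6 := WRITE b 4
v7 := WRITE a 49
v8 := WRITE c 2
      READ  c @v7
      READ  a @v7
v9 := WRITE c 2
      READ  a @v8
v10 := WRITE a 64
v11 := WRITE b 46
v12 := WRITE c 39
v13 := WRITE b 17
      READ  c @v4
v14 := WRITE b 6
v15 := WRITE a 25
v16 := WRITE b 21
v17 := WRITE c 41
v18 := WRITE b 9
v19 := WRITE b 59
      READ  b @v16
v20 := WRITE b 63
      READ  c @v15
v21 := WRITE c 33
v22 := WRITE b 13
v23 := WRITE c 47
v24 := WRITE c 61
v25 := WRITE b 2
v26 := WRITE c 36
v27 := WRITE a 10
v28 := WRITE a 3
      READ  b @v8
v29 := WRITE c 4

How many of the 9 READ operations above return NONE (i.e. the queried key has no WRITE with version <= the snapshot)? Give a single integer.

v1: WRITE a=61  (a history now [(1, 61)])
READ a @v1: history=[(1, 61)] -> pick v1 -> 61
v2: WRITE a=2  (a history now [(1, 61), (2, 2)])
v3: WRITE b=64  (b history now [(3, 64)])
v4: WRITE c=0  (c history now [(4, 0)])
READ b @v4: history=[(3, 64)] -> pick v3 -> 64
v5: WRITE b=12  (b history now [(3, 64), (5, 12)])
v6: WRITE b=4  (b history now [(3, 64), (5, 12), (6, 4)])
v7: WRITE a=49  (a history now [(1, 61), (2, 2), (7, 49)])
v8: WRITE c=2  (c history now [(4, 0), (8, 2)])
READ c @v7: history=[(4, 0), (8, 2)] -> pick v4 -> 0
READ a @v7: history=[(1, 61), (2, 2), (7, 49)] -> pick v7 -> 49
v9: WRITE c=2  (c history now [(4, 0), (8, 2), (9, 2)])
READ a @v8: history=[(1, 61), (2, 2), (7, 49)] -> pick v7 -> 49
v10: WRITE a=64  (a history now [(1, 61), (2, 2), (7, 49), (10, 64)])
v11: WRITE b=46  (b history now [(3, 64), (5, 12), (6, 4), (11, 46)])
v12: WRITE c=39  (c history now [(4, 0), (8, 2), (9, 2), (12, 39)])
v13: WRITE b=17  (b history now [(3, 64), (5, 12), (6, 4), (11, 46), (13, 17)])
READ c @v4: history=[(4, 0), (8, 2), (9, 2), (12, 39)] -> pick v4 -> 0
v14: WRITE b=6  (b history now [(3, 64), (5, 12), (6, 4), (11, 46), (13, 17), (14, 6)])
v15: WRITE a=25  (a history now [(1, 61), (2, 2), (7, 49), (10, 64), (15, 25)])
v16: WRITE b=21  (b history now [(3, 64), (5, 12), (6, 4), (11, 46), (13, 17), (14, 6), (16, 21)])
v17: WRITE c=41  (c history now [(4, 0), (8, 2), (9, 2), (12, 39), (17, 41)])
v18: WRITE b=9  (b history now [(3, 64), (5, 12), (6, 4), (11, 46), (13, 17), (14, 6), (16, 21), (18, 9)])
v19: WRITE b=59  (b history now [(3, 64), (5, 12), (6, 4), (11, 46), (13, 17), (14, 6), (16, 21), (18, 9), (19, 59)])
READ b @v16: history=[(3, 64), (5, 12), (6, 4), (11, 46), (13, 17), (14, 6), (16, 21), (18, 9), (19, 59)] -> pick v16 -> 21
v20: WRITE b=63  (b history now [(3, 64), (5, 12), (6, 4), (11, 46), (13, 17), (14, 6), (16, 21), (18, 9), (19, 59), (20, 63)])
READ c @v15: history=[(4, 0), (8, 2), (9, 2), (12, 39), (17, 41)] -> pick v12 -> 39
v21: WRITE c=33  (c history now [(4, 0), (8, 2), (9, 2), (12, 39), (17, 41), (21, 33)])
v22: WRITE b=13  (b history now [(3, 64), (5, 12), (6, 4), (11, 46), (13, 17), (14, 6), (16, 21), (18, 9), (19, 59), (20, 63), (22, 13)])
v23: WRITE c=47  (c history now [(4, 0), (8, 2), (9, 2), (12, 39), (17, 41), (21, 33), (23, 47)])
v24: WRITE c=61  (c history now [(4, 0), (8, 2), (9, 2), (12, 39), (17, 41), (21, 33), (23, 47), (24, 61)])
v25: WRITE b=2  (b history now [(3, 64), (5, 12), (6, 4), (11, 46), (13, 17), (14, 6), (16, 21), (18, 9), (19, 59), (20, 63), (22, 13), (25, 2)])
v26: WRITE c=36  (c history now [(4, 0), (8, 2), (9, 2), (12, 39), (17, 41), (21, 33), (23, 47), (24, 61), (26, 36)])
v27: WRITE a=10  (a history now [(1, 61), (2, 2), (7, 49), (10, 64), (15, 25), (27, 10)])
v28: WRITE a=3  (a history now [(1, 61), (2, 2), (7, 49), (10, 64), (15, 25), (27, 10), (28, 3)])
READ b @v8: history=[(3, 64), (5, 12), (6, 4), (11, 46), (13, 17), (14, 6), (16, 21), (18, 9), (19, 59), (20, 63), (22, 13), (25, 2)] -> pick v6 -> 4
v29: WRITE c=4  (c history now [(4, 0), (8, 2), (9, 2), (12, 39), (17, 41), (21, 33), (23, 47), (24, 61), (26, 36), (29, 4)])
Read results in order: ['61', '64', '0', '49', '49', '0', '21', '39', '4']
NONE count = 0

Answer: 0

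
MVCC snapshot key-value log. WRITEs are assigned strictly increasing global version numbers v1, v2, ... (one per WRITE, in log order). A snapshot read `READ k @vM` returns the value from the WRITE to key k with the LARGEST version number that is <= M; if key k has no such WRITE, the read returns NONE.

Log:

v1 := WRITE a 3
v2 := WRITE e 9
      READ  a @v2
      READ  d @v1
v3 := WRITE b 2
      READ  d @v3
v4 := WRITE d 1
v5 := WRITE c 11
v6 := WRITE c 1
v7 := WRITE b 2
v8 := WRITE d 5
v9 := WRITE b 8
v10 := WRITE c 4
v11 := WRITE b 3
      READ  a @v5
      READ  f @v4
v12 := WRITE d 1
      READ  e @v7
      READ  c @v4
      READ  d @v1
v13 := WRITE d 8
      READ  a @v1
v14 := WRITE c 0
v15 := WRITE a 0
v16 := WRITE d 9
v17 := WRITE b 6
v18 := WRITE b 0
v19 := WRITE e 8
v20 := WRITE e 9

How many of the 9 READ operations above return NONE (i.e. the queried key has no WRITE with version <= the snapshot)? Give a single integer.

v1: WRITE a=3  (a history now [(1, 3)])
v2: WRITE e=9  (e history now [(2, 9)])
READ a @v2: history=[(1, 3)] -> pick v1 -> 3
READ d @v1: history=[] -> no version <= 1 -> NONE
v3: WRITE b=2  (b history now [(3, 2)])
READ d @v3: history=[] -> no version <= 3 -> NONE
v4: WRITE d=1  (d history now [(4, 1)])
v5: WRITE c=11  (c history now [(5, 11)])
v6: WRITE c=1  (c history now [(5, 11), (6, 1)])
v7: WRITE b=2  (b history now [(3, 2), (7, 2)])
v8: WRITE d=5  (d history now [(4, 1), (8, 5)])
v9: WRITE b=8  (b history now [(3, 2), (7, 2), (9, 8)])
v10: WRITE c=4  (c history now [(5, 11), (6, 1), (10, 4)])
v11: WRITE b=3  (b history now [(3, 2), (7, 2), (9, 8), (11, 3)])
READ a @v5: history=[(1, 3)] -> pick v1 -> 3
READ f @v4: history=[] -> no version <= 4 -> NONE
v12: WRITE d=1  (d history now [(4, 1), (8, 5), (12, 1)])
READ e @v7: history=[(2, 9)] -> pick v2 -> 9
READ c @v4: history=[(5, 11), (6, 1), (10, 4)] -> no version <= 4 -> NONE
READ d @v1: history=[(4, 1), (8, 5), (12, 1)] -> no version <= 1 -> NONE
v13: WRITE d=8  (d history now [(4, 1), (8, 5), (12, 1), (13, 8)])
READ a @v1: history=[(1, 3)] -> pick v1 -> 3
v14: WRITE c=0  (c history now [(5, 11), (6, 1), (10, 4), (14, 0)])
v15: WRITE a=0  (a history now [(1, 3), (15, 0)])
v16: WRITE d=9  (d history now [(4, 1), (8, 5), (12, 1), (13, 8), (16, 9)])
v17: WRITE b=6  (b history now [(3, 2), (7, 2), (9, 8), (11, 3), (17, 6)])
v18: WRITE b=0  (b history now [(3, 2), (7, 2), (9, 8), (11, 3), (17, 6), (18, 0)])
v19: WRITE e=8  (e history now [(2, 9), (19, 8)])
v20: WRITE e=9  (e history now [(2, 9), (19, 8), (20, 9)])
Read results in order: ['3', 'NONE', 'NONE', '3', 'NONE', '9', 'NONE', 'NONE', '3']
NONE count = 5

Answer: 5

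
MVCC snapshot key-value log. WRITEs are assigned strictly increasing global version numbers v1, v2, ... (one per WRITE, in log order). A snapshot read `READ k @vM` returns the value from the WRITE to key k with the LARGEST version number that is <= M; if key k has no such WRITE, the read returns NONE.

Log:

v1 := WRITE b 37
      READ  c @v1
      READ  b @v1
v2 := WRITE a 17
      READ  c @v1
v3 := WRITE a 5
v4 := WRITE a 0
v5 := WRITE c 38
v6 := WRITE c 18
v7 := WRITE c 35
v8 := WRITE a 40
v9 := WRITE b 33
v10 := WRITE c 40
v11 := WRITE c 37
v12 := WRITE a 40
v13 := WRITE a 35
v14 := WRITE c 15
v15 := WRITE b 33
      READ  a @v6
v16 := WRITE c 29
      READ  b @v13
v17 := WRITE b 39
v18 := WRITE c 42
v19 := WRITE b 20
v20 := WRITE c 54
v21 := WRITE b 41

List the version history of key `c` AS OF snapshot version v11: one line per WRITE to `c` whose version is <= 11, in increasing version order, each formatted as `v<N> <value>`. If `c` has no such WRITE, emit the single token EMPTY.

Scan writes for key=c with version <= 11:
  v1 WRITE b 37 -> skip
  v2 WRITE a 17 -> skip
  v3 WRITE a 5 -> skip
  v4 WRITE a 0 -> skip
  v5 WRITE c 38 -> keep
  v6 WRITE c 18 -> keep
  v7 WRITE c 35 -> keep
  v8 WRITE a 40 -> skip
  v9 WRITE b 33 -> skip
  v10 WRITE c 40 -> keep
  v11 WRITE c 37 -> keep
  v12 WRITE a 40 -> skip
  v13 WRITE a 35 -> skip
  v14 WRITE c 15 -> drop (> snap)
  v15 WRITE b 33 -> skip
  v16 WRITE c 29 -> drop (> snap)
  v17 WRITE b 39 -> skip
  v18 WRITE c 42 -> drop (> snap)
  v19 WRITE b 20 -> skip
  v20 WRITE c 54 -> drop (> snap)
  v21 WRITE b 41 -> skip
Collected: [(5, 38), (6, 18), (7, 35), (10, 40), (11, 37)]

Answer: v5 38
v6 18
v7 35
v10 40
v11 37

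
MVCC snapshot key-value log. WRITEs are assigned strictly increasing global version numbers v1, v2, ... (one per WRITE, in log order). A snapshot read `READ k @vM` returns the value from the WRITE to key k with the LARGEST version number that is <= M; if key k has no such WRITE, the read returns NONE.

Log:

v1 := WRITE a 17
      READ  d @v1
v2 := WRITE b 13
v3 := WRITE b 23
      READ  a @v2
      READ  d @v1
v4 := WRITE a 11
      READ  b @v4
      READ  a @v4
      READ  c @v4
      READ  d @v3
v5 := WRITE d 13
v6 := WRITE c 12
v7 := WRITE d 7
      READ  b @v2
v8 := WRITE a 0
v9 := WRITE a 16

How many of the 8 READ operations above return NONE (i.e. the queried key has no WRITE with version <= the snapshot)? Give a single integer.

v1: WRITE a=17  (a history now [(1, 17)])
READ d @v1: history=[] -> no version <= 1 -> NONE
v2: WRITE b=13  (b history now [(2, 13)])
v3: WRITE b=23  (b history now [(2, 13), (3, 23)])
READ a @v2: history=[(1, 17)] -> pick v1 -> 17
READ d @v1: history=[] -> no version <= 1 -> NONE
v4: WRITE a=11  (a history now [(1, 17), (4, 11)])
READ b @v4: history=[(2, 13), (3, 23)] -> pick v3 -> 23
READ a @v4: history=[(1, 17), (4, 11)] -> pick v4 -> 11
READ c @v4: history=[] -> no version <= 4 -> NONE
READ d @v3: history=[] -> no version <= 3 -> NONE
v5: WRITE d=13  (d history now [(5, 13)])
v6: WRITE c=12  (c history now [(6, 12)])
v7: WRITE d=7  (d history now [(5, 13), (7, 7)])
READ b @v2: history=[(2, 13), (3, 23)] -> pick v2 -> 13
v8: WRITE a=0  (a history now [(1, 17), (4, 11), (8, 0)])
v9: WRITE a=16  (a history now [(1, 17), (4, 11), (8, 0), (9, 16)])
Read results in order: ['NONE', '17', 'NONE', '23', '11', 'NONE', 'NONE', '13']
NONE count = 4

Answer: 4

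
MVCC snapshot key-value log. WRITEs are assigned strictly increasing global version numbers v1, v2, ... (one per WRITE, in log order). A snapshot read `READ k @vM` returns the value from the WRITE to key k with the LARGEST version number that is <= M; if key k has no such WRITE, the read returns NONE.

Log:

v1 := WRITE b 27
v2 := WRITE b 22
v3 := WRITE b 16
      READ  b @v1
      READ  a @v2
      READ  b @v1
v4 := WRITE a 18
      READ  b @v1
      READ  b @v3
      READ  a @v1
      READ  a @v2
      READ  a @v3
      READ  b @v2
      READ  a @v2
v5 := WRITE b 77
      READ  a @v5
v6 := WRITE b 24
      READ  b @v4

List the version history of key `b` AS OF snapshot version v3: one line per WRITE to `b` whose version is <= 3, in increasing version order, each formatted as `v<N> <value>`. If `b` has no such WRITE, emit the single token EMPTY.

Answer: v1 27
v2 22
v3 16

Derivation:
Scan writes for key=b with version <= 3:
  v1 WRITE b 27 -> keep
  v2 WRITE b 22 -> keep
  v3 WRITE b 16 -> keep
  v4 WRITE a 18 -> skip
  v5 WRITE b 77 -> drop (> snap)
  v6 WRITE b 24 -> drop (> snap)
Collected: [(1, 27), (2, 22), (3, 16)]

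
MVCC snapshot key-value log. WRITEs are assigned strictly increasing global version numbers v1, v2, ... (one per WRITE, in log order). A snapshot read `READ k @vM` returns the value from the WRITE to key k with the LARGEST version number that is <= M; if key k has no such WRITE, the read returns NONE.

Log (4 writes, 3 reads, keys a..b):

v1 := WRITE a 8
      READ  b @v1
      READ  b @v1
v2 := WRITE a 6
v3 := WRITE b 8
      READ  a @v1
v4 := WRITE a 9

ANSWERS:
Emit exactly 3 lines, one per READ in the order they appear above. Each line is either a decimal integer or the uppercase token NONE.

v1: WRITE a=8  (a history now [(1, 8)])
READ b @v1: history=[] -> no version <= 1 -> NONE
READ b @v1: history=[] -> no version <= 1 -> NONE
v2: WRITE a=6  (a history now [(1, 8), (2, 6)])
v3: WRITE b=8  (b history now [(3, 8)])
READ a @v1: history=[(1, 8), (2, 6)] -> pick v1 -> 8
v4: WRITE a=9  (a history now [(1, 8), (2, 6), (4, 9)])

Answer: NONE
NONE
8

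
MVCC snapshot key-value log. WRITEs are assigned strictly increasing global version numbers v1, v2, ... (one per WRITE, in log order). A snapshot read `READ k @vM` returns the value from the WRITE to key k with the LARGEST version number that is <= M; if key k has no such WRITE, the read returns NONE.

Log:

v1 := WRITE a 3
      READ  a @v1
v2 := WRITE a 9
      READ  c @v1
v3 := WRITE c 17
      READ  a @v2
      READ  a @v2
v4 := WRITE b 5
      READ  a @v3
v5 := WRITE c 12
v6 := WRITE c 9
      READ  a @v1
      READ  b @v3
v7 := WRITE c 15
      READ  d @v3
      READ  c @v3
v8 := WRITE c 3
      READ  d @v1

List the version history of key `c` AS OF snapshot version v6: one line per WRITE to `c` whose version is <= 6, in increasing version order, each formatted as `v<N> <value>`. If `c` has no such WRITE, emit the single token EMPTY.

Answer: v3 17
v5 12
v6 9

Derivation:
Scan writes for key=c with version <= 6:
  v1 WRITE a 3 -> skip
  v2 WRITE a 9 -> skip
  v3 WRITE c 17 -> keep
  v4 WRITE b 5 -> skip
  v5 WRITE c 12 -> keep
  v6 WRITE c 9 -> keep
  v7 WRITE c 15 -> drop (> snap)
  v8 WRITE c 3 -> drop (> snap)
Collected: [(3, 17), (5, 12), (6, 9)]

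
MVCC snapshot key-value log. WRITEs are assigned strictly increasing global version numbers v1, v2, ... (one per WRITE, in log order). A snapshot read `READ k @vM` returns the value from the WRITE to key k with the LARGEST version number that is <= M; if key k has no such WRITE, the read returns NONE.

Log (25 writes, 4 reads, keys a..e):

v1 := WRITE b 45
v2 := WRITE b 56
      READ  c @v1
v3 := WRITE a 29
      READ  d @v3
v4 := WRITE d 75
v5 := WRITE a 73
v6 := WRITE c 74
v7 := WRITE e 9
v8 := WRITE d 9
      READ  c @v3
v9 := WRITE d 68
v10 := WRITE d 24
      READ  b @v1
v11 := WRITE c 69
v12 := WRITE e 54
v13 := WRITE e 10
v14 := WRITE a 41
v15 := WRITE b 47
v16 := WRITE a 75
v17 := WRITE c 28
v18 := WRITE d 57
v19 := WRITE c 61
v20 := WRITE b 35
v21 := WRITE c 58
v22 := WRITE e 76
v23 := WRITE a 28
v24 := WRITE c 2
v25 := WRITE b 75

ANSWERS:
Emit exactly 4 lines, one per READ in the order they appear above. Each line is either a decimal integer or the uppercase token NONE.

Answer: NONE
NONE
NONE
45

Derivation:
v1: WRITE b=45  (b history now [(1, 45)])
v2: WRITE b=56  (b history now [(1, 45), (2, 56)])
READ c @v1: history=[] -> no version <= 1 -> NONE
v3: WRITE a=29  (a history now [(3, 29)])
READ d @v3: history=[] -> no version <= 3 -> NONE
v4: WRITE d=75  (d history now [(4, 75)])
v5: WRITE a=73  (a history now [(3, 29), (5, 73)])
v6: WRITE c=74  (c history now [(6, 74)])
v7: WRITE e=9  (e history now [(7, 9)])
v8: WRITE d=9  (d history now [(4, 75), (8, 9)])
READ c @v3: history=[(6, 74)] -> no version <= 3 -> NONE
v9: WRITE d=68  (d history now [(4, 75), (8, 9), (9, 68)])
v10: WRITE d=24  (d history now [(4, 75), (8, 9), (9, 68), (10, 24)])
READ b @v1: history=[(1, 45), (2, 56)] -> pick v1 -> 45
v11: WRITE c=69  (c history now [(6, 74), (11, 69)])
v12: WRITE e=54  (e history now [(7, 9), (12, 54)])
v13: WRITE e=10  (e history now [(7, 9), (12, 54), (13, 10)])
v14: WRITE a=41  (a history now [(3, 29), (5, 73), (14, 41)])
v15: WRITE b=47  (b history now [(1, 45), (2, 56), (15, 47)])
v16: WRITE a=75  (a history now [(3, 29), (5, 73), (14, 41), (16, 75)])
v17: WRITE c=28  (c history now [(6, 74), (11, 69), (17, 28)])
v18: WRITE d=57  (d history now [(4, 75), (8, 9), (9, 68), (10, 24), (18, 57)])
v19: WRITE c=61  (c history now [(6, 74), (11, 69), (17, 28), (19, 61)])
v20: WRITE b=35  (b history now [(1, 45), (2, 56), (15, 47), (20, 35)])
v21: WRITE c=58  (c history now [(6, 74), (11, 69), (17, 28), (19, 61), (21, 58)])
v22: WRITE e=76  (e history now [(7, 9), (12, 54), (13, 10), (22, 76)])
v23: WRITE a=28  (a history now [(3, 29), (5, 73), (14, 41), (16, 75), (23, 28)])
v24: WRITE c=2  (c history now [(6, 74), (11, 69), (17, 28), (19, 61), (21, 58), (24, 2)])
v25: WRITE b=75  (b history now [(1, 45), (2, 56), (15, 47), (20, 35), (25, 75)])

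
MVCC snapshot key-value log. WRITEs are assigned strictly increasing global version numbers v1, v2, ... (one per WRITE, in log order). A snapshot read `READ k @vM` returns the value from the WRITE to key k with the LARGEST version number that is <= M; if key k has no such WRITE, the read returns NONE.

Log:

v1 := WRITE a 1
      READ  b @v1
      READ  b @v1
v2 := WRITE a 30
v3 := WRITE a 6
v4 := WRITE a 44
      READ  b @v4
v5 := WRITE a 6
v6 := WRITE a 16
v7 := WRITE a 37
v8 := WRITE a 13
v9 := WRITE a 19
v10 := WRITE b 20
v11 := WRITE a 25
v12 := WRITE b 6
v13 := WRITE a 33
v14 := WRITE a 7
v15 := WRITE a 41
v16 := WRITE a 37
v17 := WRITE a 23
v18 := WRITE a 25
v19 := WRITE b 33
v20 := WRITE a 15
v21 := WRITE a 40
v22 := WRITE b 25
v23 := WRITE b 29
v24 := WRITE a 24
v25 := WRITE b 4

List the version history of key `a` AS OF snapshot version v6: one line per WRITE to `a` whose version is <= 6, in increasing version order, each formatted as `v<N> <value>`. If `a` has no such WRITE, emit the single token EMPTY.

Scan writes for key=a with version <= 6:
  v1 WRITE a 1 -> keep
  v2 WRITE a 30 -> keep
  v3 WRITE a 6 -> keep
  v4 WRITE a 44 -> keep
  v5 WRITE a 6 -> keep
  v6 WRITE a 16 -> keep
  v7 WRITE a 37 -> drop (> snap)
  v8 WRITE a 13 -> drop (> snap)
  v9 WRITE a 19 -> drop (> snap)
  v10 WRITE b 20 -> skip
  v11 WRITE a 25 -> drop (> snap)
  v12 WRITE b 6 -> skip
  v13 WRITE a 33 -> drop (> snap)
  v14 WRITE a 7 -> drop (> snap)
  v15 WRITE a 41 -> drop (> snap)
  v16 WRITE a 37 -> drop (> snap)
  v17 WRITE a 23 -> drop (> snap)
  v18 WRITE a 25 -> drop (> snap)
  v19 WRITE b 33 -> skip
  v20 WRITE a 15 -> drop (> snap)
  v21 WRITE a 40 -> drop (> snap)
  v22 WRITE b 25 -> skip
  v23 WRITE b 29 -> skip
  v24 WRITE a 24 -> drop (> snap)
  v25 WRITE b 4 -> skip
Collected: [(1, 1), (2, 30), (3, 6), (4, 44), (5, 6), (6, 16)]

Answer: v1 1
v2 30
v3 6
v4 44
v5 6
v6 16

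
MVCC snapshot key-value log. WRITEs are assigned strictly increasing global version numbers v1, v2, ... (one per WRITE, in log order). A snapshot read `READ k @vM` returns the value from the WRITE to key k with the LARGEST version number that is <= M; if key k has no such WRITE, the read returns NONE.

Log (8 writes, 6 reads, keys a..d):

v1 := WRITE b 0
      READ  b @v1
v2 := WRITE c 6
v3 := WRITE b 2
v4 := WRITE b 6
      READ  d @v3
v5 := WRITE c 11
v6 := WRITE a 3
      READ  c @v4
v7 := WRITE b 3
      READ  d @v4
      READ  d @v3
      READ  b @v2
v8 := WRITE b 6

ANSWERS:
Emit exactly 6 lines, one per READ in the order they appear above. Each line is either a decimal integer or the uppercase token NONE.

v1: WRITE b=0  (b history now [(1, 0)])
READ b @v1: history=[(1, 0)] -> pick v1 -> 0
v2: WRITE c=6  (c history now [(2, 6)])
v3: WRITE b=2  (b history now [(1, 0), (3, 2)])
v4: WRITE b=6  (b history now [(1, 0), (3, 2), (4, 6)])
READ d @v3: history=[] -> no version <= 3 -> NONE
v5: WRITE c=11  (c history now [(2, 6), (5, 11)])
v6: WRITE a=3  (a history now [(6, 3)])
READ c @v4: history=[(2, 6), (5, 11)] -> pick v2 -> 6
v7: WRITE b=3  (b history now [(1, 0), (3, 2), (4, 6), (7, 3)])
READ d @v4: history=[] -> no version <= 4 -> NONE
READ d @v3: history=[] -> no version <= 3 -> NONE
READ b @v2: history=[(1, 0), (3, 2), (4, 6), (7, 3)] -> pick v1 -> 0
v8: WRITE b=6  (b history now [(1, 0), (3, 2), (4, 6), (7, 3), (8, 6)])

Answer: 0
NONE
6
NONE
NONE
0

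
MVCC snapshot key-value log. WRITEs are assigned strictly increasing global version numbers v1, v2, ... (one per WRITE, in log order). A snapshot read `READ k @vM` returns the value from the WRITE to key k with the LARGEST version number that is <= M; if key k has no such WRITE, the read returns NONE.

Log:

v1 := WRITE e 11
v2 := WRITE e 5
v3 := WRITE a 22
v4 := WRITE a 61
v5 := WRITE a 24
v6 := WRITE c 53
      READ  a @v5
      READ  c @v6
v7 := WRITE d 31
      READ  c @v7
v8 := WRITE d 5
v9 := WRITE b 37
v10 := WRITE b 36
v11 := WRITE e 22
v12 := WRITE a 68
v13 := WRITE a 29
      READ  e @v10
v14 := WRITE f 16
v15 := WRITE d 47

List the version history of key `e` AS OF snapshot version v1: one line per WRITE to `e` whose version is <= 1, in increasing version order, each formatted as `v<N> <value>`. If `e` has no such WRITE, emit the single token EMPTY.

Answer: v1 11

Derivation:
Scan writes for key=e with version <= 1:
  v1 WRITE e 11 -> keep
  v2 WRITE e 5 -> drop (> snap)
  v3 WRITE a 22 -> skip
  v4 WRITE a 61 -> skip
  v5 WRITE a 24 -> skip
  v6 WRITE c 53 -> skip
  v7 WRITE d 31 -> skip
  v8 WRITE d 5 -> skip
  v9 WRITE b 37 -> skip
  v10 WRITE b 36 -> skip
  v11 WRITE e 22 -> drop (> snap)
  v12 WRITE a 68 -> skip
  v13 WRITE a 29 -> skip
  v14 WRITE f 16 -> skip
  v15 WRITE d 47 -> skip
Collected: [(1, 11)]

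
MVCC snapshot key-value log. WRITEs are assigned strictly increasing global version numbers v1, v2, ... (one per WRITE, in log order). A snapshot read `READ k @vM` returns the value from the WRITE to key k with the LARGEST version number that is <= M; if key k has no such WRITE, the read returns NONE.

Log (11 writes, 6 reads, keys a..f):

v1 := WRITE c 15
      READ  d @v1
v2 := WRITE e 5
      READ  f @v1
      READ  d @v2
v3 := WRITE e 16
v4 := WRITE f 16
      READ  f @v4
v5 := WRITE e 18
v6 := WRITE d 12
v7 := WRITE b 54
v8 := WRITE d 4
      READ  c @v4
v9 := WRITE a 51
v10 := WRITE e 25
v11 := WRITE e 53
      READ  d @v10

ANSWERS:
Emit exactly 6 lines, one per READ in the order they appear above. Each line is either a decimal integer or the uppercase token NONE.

v1: WRITE c=15  (c history now [(1, 15)])
READ d @v1: history=[] -> no version <= 1 -> NONE
v2: WRITE e=5  (e history now [(2, 5)])
READ f @v1: history=[] -> no version <= 1 -> NONE
READ d @v2: history=[] -> no version <= 2 -> NONE
v3: WRITE e=16  (e history now [(2, 5), (3, 16)])
v4: WRITE f=16  (f history now [(4, 16)])
READ f @v4: history=[(4, 16)] -> pick v4 -> 16
v5: WRITE e=18  (e history now [(2, 5), (3, 16), (5, 18)])
v6: WRITE d=12  (d history now [(6, 12)])
v7: WRITE b=54  (b history now [(7, 54)])
v8: WRITE d=4  (d history now [(6, 12), (8, 4)])
READ c @v4: history=[(1, 15)] -> pick v1 -> 15
v9: WRITE a=51  (a history now [(9, 51)])
v10: WRITE e=25  (e history now [(2, 5), (3, 16), (5, 18), (10, 25)])
v11: WRITE e=53  (e history now [(2, 5), (3, 16), (5, 18), (10, 25), (11, 53)])
READ d @v10: history=[(6, 12), (8, 4)] -> pick v8 -> 4

Answer: NONE
NONE
NONE
16
15
4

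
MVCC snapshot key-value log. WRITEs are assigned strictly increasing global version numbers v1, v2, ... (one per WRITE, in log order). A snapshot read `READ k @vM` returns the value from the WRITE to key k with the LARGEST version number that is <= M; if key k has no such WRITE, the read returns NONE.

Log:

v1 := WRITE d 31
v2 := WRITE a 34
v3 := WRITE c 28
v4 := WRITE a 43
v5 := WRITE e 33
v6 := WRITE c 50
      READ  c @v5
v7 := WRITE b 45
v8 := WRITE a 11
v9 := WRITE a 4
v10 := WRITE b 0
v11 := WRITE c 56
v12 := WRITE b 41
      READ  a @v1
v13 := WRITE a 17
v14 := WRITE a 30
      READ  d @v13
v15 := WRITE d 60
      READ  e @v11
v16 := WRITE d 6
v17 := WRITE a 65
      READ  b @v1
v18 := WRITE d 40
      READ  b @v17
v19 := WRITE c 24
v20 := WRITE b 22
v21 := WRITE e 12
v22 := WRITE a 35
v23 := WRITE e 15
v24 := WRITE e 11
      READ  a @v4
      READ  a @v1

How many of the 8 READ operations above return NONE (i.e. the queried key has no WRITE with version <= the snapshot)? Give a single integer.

v1: WRITE d=31  (d history now [(1, 31)])
v2: WRITE a=34  (a history now [(2, 34)])
v3: WRITE c=28  (c history now [(3, 28)])
v4: WRITE a=43  (a history now [(2, 34), (4, 43)])
v5: WRITE e=33  (e history now [(5, 33)])
v6: WRITE c=50  (c history now [(3, 28), (6, 50)])
READ c @v5: history=[(3, 28), (6, 50)] -> pick v3 -> 28
v7: WRITE b=45  (b history now [(7, 45)])
v8: WRITE a=11  (a history now [(2, 34), (4, 43), (8, 11)])
v9: WRITE a=4  (a history now [(2, 34), (4, 43), (8, 11), (9, 4)])
v10: WRITE b=0  (b history now [(7, 45), (10, 0)])
v11: WRITE c=56  (c history now [(3, 28), (6, 50), (11, 56)])
v12: WRITE b=41  (b history now [(7, 45), (10, 0), (12, 41)])
READ a @v1: history=[(2, 34), (4, 43), (8, 11), (9, 4)] -> no version <= 1 -> NONE
v13: WRITE a=17  (a history now [(2, 34), (4, 43), (8, 11), (9, 4), (13, 17)])
v14: WRITE a=30  (a history now [(2, 34), (4, 43), (8, 11), (9, 4), (13, 17), (14, 30)])
READ d @v13: history=[(1, 31)] -> pick v1 -> 31
v15: WRITE d=60  (d history now [(1, 31), (15, 60)])
READ e @v11: history=[(5, 33)] -> pick v5 -> 33
v16: WRITE d=6  (d history now [(1, 31), (15, 60), (16, 6)])
v17: WRITE a=65  (a history now [(2, 34), (4, 43), (8, 11), (9, 4), (13, 17), (14, 30), (17, 65)])
READ b @v1: history=[(7, 45), (10, 0), (12, 41)] -> no version <= 1 -> NONE
v18: WRITE d=40  (d history now [(1, 31), (15, 60), (16, 6), (18, 40)])
READ b @v17: history=[(7, 45), (10, 0), (12, 41)] -> pick v12 -> 41
v19: WRITE c=24  (c history now [(3, 28), (6, 50), (11, 56), (19, 24)])
v20: WRITE b=22  (b history now [(7, 45), (10, 0), (12, 41), (20, 22)])
v21: WRITE e=12  (e history now [(5, 33), (21, 12)])
v22: WRITE a=35  (a history now [(2, 34), (4, 43), (8, 11), (9, 4), (13, 17), (14, 30), (17, 65), (22, 35)])
v23: WRITE e=15  (e history now [(5, 33), (21, 12), (23, 15)])
v24: WRITE e=11  (e history now [(5, 33), (21, 12), (23, 15), (24, 11)])
READ a @v4: history=[(2, 34), (4, 43), (8, 11), (9, 4), (13, 17), (14, 30), (17, 65), (22, 35)] -> pick v4 -> 43
READ a @v1: history=[(2, 34), (4, 43), (8, 11), (9, 4), (13, 17), (14, 30), (17, 65), (22, 35)] -> no version <= 1 -> NONE
Read results in order: ['28', 'NONE', '31', '33', 'NONE', '41', '43', 'NONE']
NONE count = 3

Answer: 3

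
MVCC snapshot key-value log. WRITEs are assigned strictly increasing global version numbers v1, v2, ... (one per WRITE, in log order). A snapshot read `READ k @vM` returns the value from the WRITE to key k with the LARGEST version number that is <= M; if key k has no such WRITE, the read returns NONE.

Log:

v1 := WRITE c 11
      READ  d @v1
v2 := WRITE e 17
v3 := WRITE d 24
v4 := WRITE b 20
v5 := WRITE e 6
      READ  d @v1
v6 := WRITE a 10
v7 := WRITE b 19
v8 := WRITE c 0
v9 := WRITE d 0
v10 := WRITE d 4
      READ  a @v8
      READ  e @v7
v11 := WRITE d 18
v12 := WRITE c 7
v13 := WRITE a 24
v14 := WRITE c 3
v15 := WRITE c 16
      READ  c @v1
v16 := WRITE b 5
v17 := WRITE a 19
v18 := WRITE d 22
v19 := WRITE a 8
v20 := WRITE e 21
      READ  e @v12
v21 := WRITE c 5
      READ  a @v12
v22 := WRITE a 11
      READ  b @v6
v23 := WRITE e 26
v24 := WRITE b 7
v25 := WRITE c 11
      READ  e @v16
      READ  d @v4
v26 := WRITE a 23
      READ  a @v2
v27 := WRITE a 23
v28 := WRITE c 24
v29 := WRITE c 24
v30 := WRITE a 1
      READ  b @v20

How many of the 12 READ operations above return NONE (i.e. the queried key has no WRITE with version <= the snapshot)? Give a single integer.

v1: WRITE c=11  (c history now [(1, 11)])
READ d @v1: history=[] -> no version <= 1 -> NONE
v2: WRITE e=17  (e history now [(2, 17)])
v3: WRITE d=24  (d history now [(3, 24)])
v4: WRITE b=20  (b history now [(4, 20)])
v5: WRITE e=6  (e history now [(2, 17), (5, 6)])
READ d @v1: history=[(3, 24)] -> no version <= 1 -> NONE
v6: WRITE a=10  (a history now [(6, 10)])
v7: WRITE b=19  (b history now [(4, 20), (7, 19)])
v8: WRITE c=0  (c history now [(1, 11), (8, 0)])
v9: WRITE d=0  (d history now [(3, 24), (9, 0)])
v10: WRITE d=4  (d history now [(3, 24), (9, 0), (10, 4)])
READ a @v8: history=[(6, 10)] -> pick v6 -> 10
READ e @v7: history=[(2, 17), (5, 6)] -> pick v5 -> 6
v11: WRITE d=18  (d history now [(3, 24), (9, 0), (10, 4), (11, 18)])
v12: WRITE c=7  (c history now [(1, 11), (8, 0), (12, 7)])
v13: WRITE a=24  (a history now [(6, 10), (13, 24)])
v14: WRITE c=3  (c history now [(1, 11), (8, 0), (12, 7), (14, 3)])
v15: WRITE c=16  (c history now [(1, 11), (8, 0), (12, 7), (14, 3), (15, 16)])
READ c @v1: history=[(1, 11), (8, 0), (12, 7), (14, 3), (15, 16)] -> pick v1 -> 11
v16: WRITE b=5  (b history now [(4, 20), (7, 19), (16, 5)])
v17: WRITE a=19  (a history now [(6, 10), (13, 24), (17, 19)])
v18: WRITE d=22  (d history now [(3, 24), (9, 0), (10, 4), (11, 18), (18, 22)])
v19: WRITE a=8  (a history now [(6, 10), (13, 24), (17, 19), (19, 8)])
v20: WRITE e=21  (e history now [(2, 17), (5, 6), (20, 21)])
READ e @v12: history=[(2, 17), (5, 6), (20, 21)] -> pick v5 -> 6
v21: WRITE c=5  (c history now [(1, 11), (8, 0), (12, 7), (14, 3), (15, 16), (21, 5)])
READ a @v12: history=[(6, 10), (13, 24), (17, 19), (19, 8)] -> pick v6 -> 10
v22: WRITE a=11  (a history now [(6, 10), (13, 24), (17, 19), (19, 8), (22, 11)])
READ b @v6: history=[(4, 20), (7, 19), (16, 5)] -> pick v4 -> 20
v23: WRITE e=26  (e history now [(2, 17), (5, 6), (20, 21), (23, 26)])
v24: WRITE b=7  (b history now [(4, 20), (7, 19), (16, 5), (24, 7)])
v25: WRITE c=11  (c history now [(1, 11), (8, 0), (12, 7), (14, 3), (15, 16), (21, 5), (25, 11)])
READ e @v16: history=[(2, 17), (5, 6), (20, 21), (23, 26)] -> pick v5 -> 6
READ d @v4: history=[(3, 24), (9, 0), (10, 4), (11, 18), (18, 22)] -> pick v3 -> 24
v26: WRITE a=23  (a history now [(6, 10), (13, 24), (17, 19), (19, 8), (22, 11), (26, 23)])
READ a @v2: history=[(6, 10), (13, 24), (17, 19), (19, 8), (22, 11), (26, 23)] -> no version <= 2 -> NONE
v27: WRITE a=23  (a history now [(6, 10), (13, 24), (17, 19), (19, 8), (22, 11), (26, 23), (27, 23)])
v28: WRITE c=24  (c history now [(1, 11), (8, 0), (12, 7), (14, 3), (15, 16), (21, 5), (25, 11), (28, 24)])
v29: WRITE c=24  (c history now [(1, 11), (8, 0), (12, 7), (14, 3), (15, 16), (21, 5), (25, 11), (28, 24), (29, 24)])
v30: WRITE a=1  (a history now [(6, 10), (13, 24), (17, 19), (19, 8), (22, 11), (26, 23), (27, 23), (30, 1)])
READ b @v20: history=[(4, 20), (7, 19), (16, 5), (24, 7)] -> pick v16 -> 5
Read results in order: ['NONE', 'NONE', '10', '6', '11', '6', '10', '20', '6', '24', 'NONE', '5']
NONE count = 3

Answer: 3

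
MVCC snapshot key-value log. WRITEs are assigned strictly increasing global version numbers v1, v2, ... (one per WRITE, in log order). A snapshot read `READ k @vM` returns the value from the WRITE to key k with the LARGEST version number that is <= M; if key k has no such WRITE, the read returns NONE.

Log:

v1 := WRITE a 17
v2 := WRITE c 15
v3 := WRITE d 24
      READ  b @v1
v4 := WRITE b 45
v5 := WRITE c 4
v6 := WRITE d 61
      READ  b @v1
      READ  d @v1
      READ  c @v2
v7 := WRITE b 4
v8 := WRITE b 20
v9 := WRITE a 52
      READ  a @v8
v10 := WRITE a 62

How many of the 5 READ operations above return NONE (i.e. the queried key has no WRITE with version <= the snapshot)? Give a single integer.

Answer: 3

Derivation:
v1: WRITE a=17  (a history now [(1, 17)])
v2: WRITE c=15  (c history now [(2, 15)])
v3: WRITE d=24  (d history now [(3, 24)])
READ b @v1: history=[] -> no version <= 1 -> NONE
v4: WRITE b=45  (b history now [(4, 45)])
v5: WRITE c=4  (c history now [(2, 15), (5, 4)])
v6: WRITE d=61  (d history now [(3, 24), (6, 61)])
READ b @v1: history=[(4, 45)] -> no version <= 1 -> NONE
READ d @v1: history=[(3, 24), (6, 61)] -> no version <= 1 -> NONE
READ c @v2: history=[(2, 15), (5, 4)] -> pick v2 -> 15
v7: WRITE b=4  (b history now [(4, 45), (7, 4)])
v8: WRITE b=20  (b history now [(4, 45), (7, 4), (8, 20)])
v9: WRITE a=52  (a history now [(1, 17), (9, 52)])
READ a @v8: history=[(1, 17), (9, 52)] -> pick v1 -> 17
v10: WRITE a=62  (a history now [(1, 17), (9, 52), (10, 62)])
Read results in order: ['NONE', 'NONE', 'NONE', '15', '17']
NONE count = 3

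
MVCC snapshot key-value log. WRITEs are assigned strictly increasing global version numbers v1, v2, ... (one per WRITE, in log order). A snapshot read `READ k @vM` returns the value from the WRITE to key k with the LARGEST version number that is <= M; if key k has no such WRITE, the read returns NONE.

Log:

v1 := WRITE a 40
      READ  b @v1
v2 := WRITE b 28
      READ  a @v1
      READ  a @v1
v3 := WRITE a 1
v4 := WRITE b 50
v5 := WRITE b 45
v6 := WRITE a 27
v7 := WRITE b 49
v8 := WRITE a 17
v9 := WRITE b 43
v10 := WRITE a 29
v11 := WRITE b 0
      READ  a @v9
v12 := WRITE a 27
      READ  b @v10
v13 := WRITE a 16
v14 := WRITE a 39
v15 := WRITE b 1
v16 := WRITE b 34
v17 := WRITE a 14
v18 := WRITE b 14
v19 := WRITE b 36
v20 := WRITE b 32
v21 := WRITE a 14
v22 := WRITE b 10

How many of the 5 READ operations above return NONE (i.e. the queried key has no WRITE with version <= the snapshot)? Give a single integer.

Answer: 1

Derivation:
v1: WRITE a=40  (a history now [(1, 40)])
READ b @v1: history=[] -> no version <= 1 -> NONE
v2: WRITE b=28  (b history now [(2, 28)])
READ a @v1: history=[(1, 40)] -> pick v1 -> 40
READ a @v1: history=[(1, 40)] -> pick v1 -> 40
v3: WRITE a=1  (a history now [(1, 40), (3, 1)])
v4: WRITE b=50  (b history now [(2, 28), (4, 50)])
v5: WRITE b=45  (b history now [(2, 28), (4, 50), (5, 45)])
v6: WRITE a=27  (a history now [(1, 40), (3, 1), (6, 27)])
v7: WRITE b=49  (b history now [(2, 28), (4, 50), (5, 45), (7, 49)])
v8: WRITE a=17  (a history now [(1, 40), (3, 1), (6, 27), (8, 17)])
v9: WRITE b=43  (b history now [(2, 28), (4, 50), (5, 45), (7, 49), (9, 43)])
v10: WRITE a=29  (a history now [(1, 40), (3, 1), (6, 27), (8, 17), (10, 29)])
v11: WRITE b=0  (b history now [(2, 28), (4, 50), (5, 45), (7, 49), (9, 43), (11, 0)])
READ a @v9: history=[(1, 40), (3, 1), (6, 27), (8, 17), (10, 29)] -> pick v8 -> 17
v12: WRITE a=27  (a history now [(1, 40), (3, 1), (6, 27), (8, 17), (10, 29), (12, 27)])
READ b @v10: history=[(2, 28), (4, 50), (5, 45), (7, 49), (9, 43), (11, 0)] -> pick v9 -> 43
v13: WRITE a=16  (a history now [(1, 40), (3, 1), (6, 27), (8, 17), (10, 29), (12, 27), (13, 16)])
v14: WRITE a=39  (a history now [(1, 40), (3, 1), (6, 27), (8, 17), (10, 29), (12, 27), (13, 16), (14, 39)])
v15: WRITE b=1  (b history now [(2, 28), (4, 50), (5, 45), (7, 49), (9, 43), (11, 0), (15, 1)])
v16: WRITE b=34  (b history now [(2, 28), (4, 50), (5, 45), (7, 49), (9, 43), (11, 0), (15, 1), (16, 34)])
v17: WRITE a=14  (a history now [(1, 40), (3, 1), (6, 27), (8, 17), (10, 29), (12, 27), (13, 16), (14, 39), (17, 14)])
v18: WRITE b=14  (b history now [(2, 28), (4, 50), (5, 45), (7, 49), (9, 43), (11, 0), (15, 1), (16, 34), (18, 14)])
v19: WRITE b=36  (b history now [(2, 28), (4, 50), (5, 45), (7, 49), (9, 43), (11, 0), (15, 1), (16, 34), (18, 14), (19, 36)])
v20: WRITE b=32  (b history now [(2, 28), (4, 50), (5, 45), (7, 49), (9, 43), (11, 0), (15, 1), (16, 34), (18, 14), (19, 36), (20, 32)])
v21: WRITE a=14  (a history now [(1, 40), (3, 1), (6, 27), (8, 17), (10, 29), (12, 27), (13, 16), (14, 39), (17, 14), (21, 14)])
v22: WRITE b=10  (b history now [(2, 28), (4, 50), (5, 45), (7, 49), (9, 43), (11, 0), (15, 1), (16, 34), (18, 14), (19, 36), (20, 32), (22, 10)])
Read results in order: ['NONE', '40', '40', '17', '43']
NONE count = 1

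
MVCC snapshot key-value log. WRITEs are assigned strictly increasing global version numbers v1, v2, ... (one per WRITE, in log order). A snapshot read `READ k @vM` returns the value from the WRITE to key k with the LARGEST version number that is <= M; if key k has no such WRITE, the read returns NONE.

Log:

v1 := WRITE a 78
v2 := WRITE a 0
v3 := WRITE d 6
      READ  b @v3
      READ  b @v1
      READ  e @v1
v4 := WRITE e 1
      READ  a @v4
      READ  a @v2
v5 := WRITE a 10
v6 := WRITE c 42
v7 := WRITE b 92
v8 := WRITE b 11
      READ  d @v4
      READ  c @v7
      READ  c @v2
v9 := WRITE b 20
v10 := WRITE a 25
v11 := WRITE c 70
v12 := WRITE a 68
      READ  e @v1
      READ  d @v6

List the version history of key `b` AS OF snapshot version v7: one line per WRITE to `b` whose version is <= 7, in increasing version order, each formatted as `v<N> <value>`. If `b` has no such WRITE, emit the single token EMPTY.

Answer: v7 92

Derivation:
Scan writes for key=b with version <= 7:
  v1 WRITE a 78 -> skip
  v2 WRITE a 0 -> skip
  v3 WRITE d 6 -> skip
  v4 WRITE e 1 -> skip
  v5 WRITE a 10 -> skip
  v6 WRITE c 42 -> skip
  v7 WRITE b 92 -> keep
  v8 WRITE b 11 -> drop (> snap)
  v9 WRITE b 20 -> drop (> snap)
  v10 WRITE a 25 -> skip
  v11 WRITE c 70 -> skip
  v12 WRITE a 68 -> skip
Collected: [(7, 92)]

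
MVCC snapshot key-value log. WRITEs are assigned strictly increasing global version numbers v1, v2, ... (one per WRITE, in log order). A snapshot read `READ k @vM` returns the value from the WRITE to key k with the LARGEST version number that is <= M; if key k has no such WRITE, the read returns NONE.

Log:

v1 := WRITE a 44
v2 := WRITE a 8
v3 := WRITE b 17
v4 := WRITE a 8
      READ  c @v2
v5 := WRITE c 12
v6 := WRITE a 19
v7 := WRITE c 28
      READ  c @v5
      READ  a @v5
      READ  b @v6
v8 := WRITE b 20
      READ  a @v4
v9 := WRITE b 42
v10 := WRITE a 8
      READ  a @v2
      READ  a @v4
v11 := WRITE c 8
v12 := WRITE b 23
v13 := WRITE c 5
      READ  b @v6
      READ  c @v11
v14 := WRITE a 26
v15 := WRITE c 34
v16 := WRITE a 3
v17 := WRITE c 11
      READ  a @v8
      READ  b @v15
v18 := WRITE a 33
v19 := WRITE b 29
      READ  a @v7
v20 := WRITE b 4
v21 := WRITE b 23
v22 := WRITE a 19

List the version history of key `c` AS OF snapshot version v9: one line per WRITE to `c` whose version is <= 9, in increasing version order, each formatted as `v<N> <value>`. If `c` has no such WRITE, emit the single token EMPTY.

Answer: v5 12
v7 28

Derivation:
Scan writes for key=c with version <= 9:
  v1 WRITE a 44 -> skip
  v2 WRITE a 8 -> skip
  v3 WRITE b 17 -> skip
  v4 WRITE a 8 -> skip
  v5 WRITE c 12 -> keep
  v6 WRITE a 19 -> skip
  v7 WRITE c 28 -> keep
  v8 WRITE b 20 -> skip
  v9 WRITE b 42 -> skip
  v10 WRITE a 8 -> skip
  v11 WRITE c 8 -> drop (> snap)
  v12 WRITE b 23 -> skip
  v13 WRITE c 5 -> drop (> snap)
  v14 WRITE a 26 -> skip
  v15 WRITE c 34 -> drop (> snap)
  v16 WRITE a 3 -> skip
  v17 WRITE c 11 -> drop (> snap)
  v18 WRITE a 33 -> skip
  v19 WRITE b 29 -> skip
  v20 WRITE b 4 -> skip
  v21 WRITE b 23 -> skip
  v22 WRITE a 19 -> skip
Collected: [(5, 12), (7, 28)]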